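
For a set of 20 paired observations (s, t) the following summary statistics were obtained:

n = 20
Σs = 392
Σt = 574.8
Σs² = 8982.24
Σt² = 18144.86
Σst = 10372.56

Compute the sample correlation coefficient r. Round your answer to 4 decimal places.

-0.6150

r = (nΣst − ΣsΣt) / √[(nΣs² − (Σs)²)(nΣt² − (Σt)²)]
Numerator: 20×10372.56 − 392×574.8 = -17870.4
Denominator: √[(179644.8 − 153664)(362897.2 − 330395.04)] = √[25980.8 × 32502.16] = 29059.1142
r = -17870.4 / 29059.1142 ≈ -0.6150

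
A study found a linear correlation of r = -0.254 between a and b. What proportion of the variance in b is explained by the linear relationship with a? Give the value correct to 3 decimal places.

0.065

r² = (-0.254)² = 0.065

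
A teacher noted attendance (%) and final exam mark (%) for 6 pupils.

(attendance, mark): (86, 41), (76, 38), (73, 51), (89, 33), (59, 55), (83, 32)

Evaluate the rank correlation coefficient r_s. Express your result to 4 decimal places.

Rank attendance: 5, 3, 2, 6, 1, 4
Rank mark: 4, 3, 5, 2, 6, 1
d = rank(attendance) − rank(mark): 1, 0, -3, 4, -5, 3; Σd² = 60
ρ = 1 − 6Σd² / [n(n²−1)] = 1 − 6×60 / (6×35) = 1 − 360/210 ≈ -0.7143

-0.7143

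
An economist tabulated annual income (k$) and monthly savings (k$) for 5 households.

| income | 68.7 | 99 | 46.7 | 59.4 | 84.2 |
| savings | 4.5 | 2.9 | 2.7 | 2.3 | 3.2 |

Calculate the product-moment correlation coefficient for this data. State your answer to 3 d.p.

0.166

n = 5, Σx = 358, Σy = 15.6, Σx² = 27319.58, Σy² = 51.48, Σxy = 1128.4
nΣxy − ΣxΣy = 5642 − 5584.8 = 57.2
nΣx² − (Σx)² = 136597.9 − 128164 = 8433.9; nΣy² − (Σy)² = 257.4 − 243.36 = 14.04
r = 57.2 / √(8433.9 × 14.04) = 57.2 / 344.1104 ≈ 0.166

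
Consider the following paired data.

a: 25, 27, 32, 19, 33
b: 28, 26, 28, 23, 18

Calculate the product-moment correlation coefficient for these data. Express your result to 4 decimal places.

-0.1733

n = 5, Σa = 136, Σb = 123, Σa² = 3828, Σb² = 3097, Σab = 3329
nΣab − ΣaΣb = 16645 − 16728 = -83
nΣa² − (Σa)² = 19140 − 18496 = 644; nΣb² − (Σb)² = 15485 − 15129 = 356
r = -83 / √(644 × 356) = -83 / 478.8152 ≈ -0.1733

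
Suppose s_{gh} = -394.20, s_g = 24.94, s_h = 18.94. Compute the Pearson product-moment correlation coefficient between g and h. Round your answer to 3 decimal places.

r = Cov(g,h) / (s_g · s_h) = -394.20 / (24.94 × 18.94)
  = -394.20 / 472.3636 ≈ -0.835

-0.835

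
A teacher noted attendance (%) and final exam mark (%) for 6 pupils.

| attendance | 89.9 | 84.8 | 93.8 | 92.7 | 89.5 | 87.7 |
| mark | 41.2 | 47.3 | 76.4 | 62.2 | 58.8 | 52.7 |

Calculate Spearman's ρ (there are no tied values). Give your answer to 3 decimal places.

0.657

Rank attendance: 4, 1, 6, 5, 3, 2
Rank mark: 1, 2, 6, 5, 4, 3
d = rank(attendance) − rank(mark): 3, -1, 0, 0, -1, -1; Σd² = 12
ρ = 1 − 6Σd² / [n(n²−1)] = 1 − 6×12 / (6×35) = 1 − 72/210 ≈ 0.657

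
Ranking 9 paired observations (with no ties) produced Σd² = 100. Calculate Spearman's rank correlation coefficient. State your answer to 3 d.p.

0.167

ρ = 1 − 6Σd² / [n(n²−1)] = 1 − 6×100 / (9×80)
  = 1 − 600/720 = 1 − 0.8333 ≈ 0.167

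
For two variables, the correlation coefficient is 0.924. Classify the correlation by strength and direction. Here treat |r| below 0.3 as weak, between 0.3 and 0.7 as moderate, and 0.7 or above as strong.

strong positive

r = 0.924 > 0 so the relationship is positive.
|r| = 0.924, which falls in the strong range.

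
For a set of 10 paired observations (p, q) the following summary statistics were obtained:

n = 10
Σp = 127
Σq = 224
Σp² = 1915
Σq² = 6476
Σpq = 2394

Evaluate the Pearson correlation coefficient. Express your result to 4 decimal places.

r = (nΣpq − ΣpΣq) / √[(nΣp² − (Σp)²)(nΣq² − (Σq)²)]
Numerator: 10×2394 − 127×224 = -4508
Denominator: √[(19150 − 16129)(64760 − 50176)] = √[3021 × 14584] = 6637.6399
r = -4508 / 6637.6399 ≈ -0.6792

-0.6792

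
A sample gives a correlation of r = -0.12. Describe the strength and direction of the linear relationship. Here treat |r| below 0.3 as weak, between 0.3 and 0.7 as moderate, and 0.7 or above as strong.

weak negative

r = -0.12 < 0 so the relationship is negative.
|r| = 0.12, which falls in the weak range.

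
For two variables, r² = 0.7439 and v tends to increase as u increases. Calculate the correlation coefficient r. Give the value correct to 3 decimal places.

0.862

|r| = √0.7439 = 0.862
The association is positive, so r = 0.862.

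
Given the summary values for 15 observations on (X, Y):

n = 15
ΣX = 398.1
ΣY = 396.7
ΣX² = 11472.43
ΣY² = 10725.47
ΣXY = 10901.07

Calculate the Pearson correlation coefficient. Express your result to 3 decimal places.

r = (nΣXY − ΣXΣY) / √[(nΣX² − (ΣX)²)(nΣY² − (ΣY)²)]
Numerator: 15×10901.07 − 398.1×396.7 = 5589.78
Denominator: √[(172086.45 − 158483.61)(160882.05 − 157370.89)] = √[13602.84 × 3511.16] = 6910.9875
r = 5589.78 / 6910.9875 ≈ 0.809

0.809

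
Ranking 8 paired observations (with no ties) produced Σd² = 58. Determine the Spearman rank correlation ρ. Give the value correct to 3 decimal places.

ρ = 1 − 6Σd² / [n(n²−1)] = 1 − 6×58 / (8×63)
  = 1 − 348/504 = 1 − 0.6905 ≈ 0.310

0.310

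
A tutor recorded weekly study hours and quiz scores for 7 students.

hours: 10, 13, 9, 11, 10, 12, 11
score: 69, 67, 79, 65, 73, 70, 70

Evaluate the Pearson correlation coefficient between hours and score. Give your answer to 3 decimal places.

n = 7, Σx = 76, Σy = 493, Σx² = 836, Σy² = 34845, Σxy = 5327
nΣxy − ΣxΣy = 37289 − 37468 = -179
nΣx² − (Σx)² = 5852 − 5776 = 76; nΣy² − (Σy)² = 243915 − 243049 = 866
r = -179 / √(76 × 866) = -179 / 256.5463 ≈ -0.698

-0.698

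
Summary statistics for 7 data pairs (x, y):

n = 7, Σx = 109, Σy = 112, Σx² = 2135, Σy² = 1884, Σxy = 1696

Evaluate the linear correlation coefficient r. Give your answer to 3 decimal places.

-0.239

r = (nΣxy − ΣxΣy) / √[(nΣx² − (Σx)²)(nΣy² − (Σy)²)]
Numerator: 7×1696 − 109×112 = -336
Denominator: √[(14945 − 11881)(13188 − 12544)] = √[3064 × 644] = 1404.7121
r = -336 / 1404.7121 ≈ -0.239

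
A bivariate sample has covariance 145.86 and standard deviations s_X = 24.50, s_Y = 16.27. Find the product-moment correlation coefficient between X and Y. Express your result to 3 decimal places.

0.366

r = Cov(X,Y) / (s_X · s_Y) = 145.86 / (24.50 × 16.27)
  = 145.86 / 398.6150 ≈ 0.366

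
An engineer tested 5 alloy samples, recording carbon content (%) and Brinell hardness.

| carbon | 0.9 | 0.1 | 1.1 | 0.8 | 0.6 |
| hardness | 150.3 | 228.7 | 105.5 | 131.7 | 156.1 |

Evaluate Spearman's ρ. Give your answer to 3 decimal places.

Rank carbon: 4, 1, 5, 3, 2
Rank hardness: 3, 5, 1, 2, 4
d = rank(carbon) − rank(hardness): 1, -4, 4, 1, -2; Σd² = 38
ρ = 1 − 6Σd² / [n(n²−1)] = 1 − 6×38 / (5×24) = 1 − 228/120 ≈ -0.900

-0.900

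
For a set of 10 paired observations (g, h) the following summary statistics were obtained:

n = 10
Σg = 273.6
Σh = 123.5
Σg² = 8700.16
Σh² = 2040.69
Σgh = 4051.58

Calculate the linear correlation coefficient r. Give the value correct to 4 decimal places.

r = (nΣgh − ΣgΣh) / √[(nΣg² − (Σg)²)(nΣh² − (Σh)²)]
Numerator: 10×4051.58 − 273.6×123.5 = 6726.2
Denominator: √[(87001.6 − 74856.96)(20406.9 − 15252.25)] = √[12144.64 × 5154.65] = 7912.1027
r = 6726.2 / 7912.1027 ≈ 0.8501

0.8501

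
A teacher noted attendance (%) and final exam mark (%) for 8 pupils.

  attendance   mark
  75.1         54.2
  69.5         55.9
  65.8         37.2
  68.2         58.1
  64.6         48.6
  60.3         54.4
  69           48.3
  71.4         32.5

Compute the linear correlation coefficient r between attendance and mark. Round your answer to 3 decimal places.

n = 8, Σx = 543.9, Σy = 389.2, Σx² = 37119.35, Σy² = 19532.36, Σxy = 26438.73
nΣxy − ΣxΣy = 211509.84 − 211685.88 = -176.04
nΣx² − (Σx)² = 296954.8 − 295827.21 = 1127.59; nΣy² − (Σy)² = 156258.88 − 151476.64 = 4782.24
r = -176.04 / √(1127.59 × 4782.24) = -176.04 / 2322.1555 ≈ -0.076

-0.076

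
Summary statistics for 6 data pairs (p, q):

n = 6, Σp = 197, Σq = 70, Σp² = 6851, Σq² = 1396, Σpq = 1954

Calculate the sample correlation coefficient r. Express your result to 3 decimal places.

r = (nΣpq − ΣpΣq) / √[(nΣp² − (Σp)²)(nΣq² − (Σq)²)]
Numerator: 6×1954 − 197×70 = -2066
Denominator: √[(41106 − 38809)(8376 − 4900)] = √[2297 × 3476] = 2825.6631
r = -2066 / 2825.6631 ≈ -0.731

-0.731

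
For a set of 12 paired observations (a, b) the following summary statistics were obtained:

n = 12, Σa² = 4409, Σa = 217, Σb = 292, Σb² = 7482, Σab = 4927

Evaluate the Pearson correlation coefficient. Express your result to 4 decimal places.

r = (nΣab − ΣaΣb) / √[(nΣa² − (Σa)²)(nΣb² − (Σb)²)]
Numerator: 12×4927 − 217×292 = -4240
Denominator: √[(52908 − 47089)(89784 − 85264)] = √[5819 × 4520] = 5128.5359
r = -4240 / 5128.5359 ≈ -0.8267

-0.8267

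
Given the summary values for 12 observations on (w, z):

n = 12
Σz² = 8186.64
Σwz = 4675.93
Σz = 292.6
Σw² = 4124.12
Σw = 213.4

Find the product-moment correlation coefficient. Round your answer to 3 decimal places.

r = (nΣwz − ΣwΣz) / √[(nΣw² − (Σw)²)(nΣz² − (Σz)²)]
Numerator: 12×4675.93 − 213.4×292.6 = -6329.68
Denominator: √[(49489.44 − 45539.56)(98239.68 − 85614.76)] = √[3949.88 × 12624.92] = 7061.6513
r = -6329.68 / 7061.6513 ≈ -0.896

-0.896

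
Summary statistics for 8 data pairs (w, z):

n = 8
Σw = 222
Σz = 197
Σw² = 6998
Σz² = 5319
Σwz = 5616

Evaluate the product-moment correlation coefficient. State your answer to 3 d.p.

0.238

r = (nΣwz − ΣwΣz) / √[(nΣw² − (Σw)²)(nΣz² − (Σz)²)]
Numerator: 8×5616 − 222×197 = 1194
Denominator: √[(55984 − 49284)(42552 − 38809)] = √[6700 × 3743] = 5007.8039
r = 1194 / 5007.8039 ≈ 0.238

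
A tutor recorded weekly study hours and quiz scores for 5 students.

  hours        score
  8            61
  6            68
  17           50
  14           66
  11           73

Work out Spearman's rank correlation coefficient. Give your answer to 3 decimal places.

Rank hours: 2, 1, 5, 4, 3
Rank score: 2, 4, 1, 3, 5
d = rank(hours) − rank(score): 0, -3, 4, 1, -2; Σd² = 30
ρ = 1 − 6Σd² / [n(n²−1)] = 1 − 6×30 / (5×24) = 1 − 180/120 ≈ -0.500

-0.500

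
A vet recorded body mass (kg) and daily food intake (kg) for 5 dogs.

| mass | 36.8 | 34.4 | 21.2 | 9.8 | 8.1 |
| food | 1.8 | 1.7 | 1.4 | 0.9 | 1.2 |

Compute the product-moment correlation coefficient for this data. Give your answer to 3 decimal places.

0.942

n = 5, Σx = 110.3, Σy = 7, Σx² = 3148.69, Σy² = 10.34, Σxy = 172.94
nΣxy − ΣxΣy = 864.7 − 772.1 = 92.6
nΣx² − (Σx)² = 15743.45 − 12166.09 = 3577.36; nΣy² − (Σy)² = 51.7 − 49 = 2.7
r = 92.6 / √(3577.36 × 2.7) = 92.6 / 98.2796 ≈ 0.942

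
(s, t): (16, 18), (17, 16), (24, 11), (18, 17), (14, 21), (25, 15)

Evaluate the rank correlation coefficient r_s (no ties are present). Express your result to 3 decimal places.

Rank s: 2, 3, 5, 4, 1, 6
Rank t: 5, 3, 1, 4, 6, 2
d = rank(s) − rank(t): -3, 0, 4, 0, -5, 4; Σd² = 66
ρ = 1 − 6Σd² / [n(n²−1)] = 1 − 6×66 / (6×35) = 1 − 396/210 ≈ -0.886

-0.886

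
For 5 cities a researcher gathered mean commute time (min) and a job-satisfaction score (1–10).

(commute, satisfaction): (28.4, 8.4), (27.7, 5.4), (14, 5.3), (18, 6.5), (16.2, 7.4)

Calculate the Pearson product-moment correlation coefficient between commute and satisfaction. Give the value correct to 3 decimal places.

0.304

n = 5, Σx = 104.3, Σy = 33, Σx² = 2356.29, Σy² = 224.82, Σxy = 699.22
nΣxy − ΣxΣy = 3496.1 − 3441.9 = 54.2
nΣx² − (Σx)² = 11781.45 − 10878.49 = 902.96; nΣy² − (Σy)² = 1124.1 − 1089 = 35.1
r = 54.2 / √(902.96 × 35.1) = 54.2 / 178.0278 ≈ 0.304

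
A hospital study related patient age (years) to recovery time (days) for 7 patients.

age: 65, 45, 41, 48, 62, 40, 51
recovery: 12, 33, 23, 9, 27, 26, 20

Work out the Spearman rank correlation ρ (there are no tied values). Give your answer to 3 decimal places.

Rank age: 7, 3, 2, 4, 6, 1, 5
Rank recovery: 2, 7, 4, 1, 6, 5, 3
d = rank(age) − rank(recovery): 5, -4, -2, 3, 0, -4, 2; Σd² = 74
ρ = 1 − 6Σd² / [n(n²−1)] = 1 − 6×74 / (7×48) = 1 − 444/336 ≈ -0.321

-0.321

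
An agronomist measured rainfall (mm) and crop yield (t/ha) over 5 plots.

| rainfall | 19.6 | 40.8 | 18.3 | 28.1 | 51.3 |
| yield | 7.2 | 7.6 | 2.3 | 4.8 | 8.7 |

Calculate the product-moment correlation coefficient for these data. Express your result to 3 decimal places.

n = 5, Σx = 158.1, Σy = 30.6, Σx² = 5804.99, Σy² = 213.62, Σxy = 1074.48
nΣxy − ΣxΣy = 5372.4 − 4837.86 = 534.54
nΣx² − (Σx)² = 29024.95 − 24995.61 = 4029.34; nΣy² − (Σy)² = 1068.1 − 936.36 = 131.74
r = 534.54 / √(4029.34 × 131.74) = 534.54 / 728.5776 ≈ 0.734

0.734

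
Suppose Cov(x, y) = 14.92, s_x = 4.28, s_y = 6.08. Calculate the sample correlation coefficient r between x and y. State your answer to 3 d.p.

r = Cov(x,y) / (s_x · s_y) = 14.92 / (4.28 × 6.08)
  = 14.92 / 26.0224 ≈ 0.573

0.573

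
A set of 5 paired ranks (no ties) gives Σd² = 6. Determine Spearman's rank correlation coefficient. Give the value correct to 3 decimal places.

ρ = 1 − 6Σd² / [n(n²−1)] = 1 − 6×6 / (5×24)
  = 1 − 36/120 = 1 − 0.3000 ≈ 0.700

0.700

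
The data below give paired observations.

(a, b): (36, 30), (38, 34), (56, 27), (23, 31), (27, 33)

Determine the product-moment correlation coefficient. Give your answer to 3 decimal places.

n = 5, Σa = 180, Σb = 155, Σa² = 7134, Σb² = 4835, Σab = 5488
nΣab − ΣaΣb = 27440 − 27900 = -460
nΣa² − (Σa)² = 35670 − 32400 = 3270; nΣb² − (Σb)² = 24175 − 24025 = 150
r = -460 / √(3270 × 150) = -460 / 700.3571 ≈ -0.657

-0.657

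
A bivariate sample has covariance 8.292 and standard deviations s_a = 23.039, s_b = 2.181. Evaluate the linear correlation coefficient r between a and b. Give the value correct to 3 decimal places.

r = Cov(a,b) / (s_a · s_b) = 8.292 / (23.039 × 2.181)
  = 8.292 / 50.2481 ≈ 0.165

0.165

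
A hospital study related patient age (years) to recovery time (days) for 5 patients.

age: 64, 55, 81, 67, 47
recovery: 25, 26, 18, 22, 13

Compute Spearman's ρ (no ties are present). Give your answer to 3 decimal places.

Rank age: 3, 2, 5, 4, 1
Rank recovery: 4, 5, 2, 3, 1
d = rank(age) − rank(recovery): -1, -3, 3, 1, 0; Σd² = 20
ρ = 1 − 6Σd² / [n(n²−1)] = 1 − 6×20 / (5×24) = 1 − 120/120 ≈ 0.000

0.000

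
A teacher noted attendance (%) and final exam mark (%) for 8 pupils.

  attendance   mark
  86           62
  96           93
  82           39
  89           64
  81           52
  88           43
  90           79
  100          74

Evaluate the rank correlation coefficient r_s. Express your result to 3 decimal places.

Rank attendance: 3, 7, 2, 5, 1, 4, 6, 8
Rank mark: 4, 8, 1, 5, 3, 2, 7, 6
d = rank(attendance) − rank(mark): -1, -1, 1, 0, -2, 2, -1, 2; Σd² = 16
ρ = 1 − 6Σd² / [n(n²−1)] = 1 − 6×16 / (8×63) = 1 − 96/504 ≈ 0.810

0.810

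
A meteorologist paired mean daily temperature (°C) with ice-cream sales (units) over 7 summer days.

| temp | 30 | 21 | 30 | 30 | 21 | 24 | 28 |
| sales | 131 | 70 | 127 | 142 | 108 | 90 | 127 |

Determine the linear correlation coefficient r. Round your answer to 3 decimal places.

n = 7, Σx = 184, Σy = 795, Σx² = 4942, Σy² = 94247, Σxy = 21454
nΣxy − ΣxΣy = 150178 − 146280 = 3898
nΣx² − (Σx)² = 34594 − 33856 = 738; nΣy² − (Σy)² = 659729 − 632025 = 27704
r = 3898 / √(738 × 27704) = 3898 / 4521.6758 ≈ 0.862

0.862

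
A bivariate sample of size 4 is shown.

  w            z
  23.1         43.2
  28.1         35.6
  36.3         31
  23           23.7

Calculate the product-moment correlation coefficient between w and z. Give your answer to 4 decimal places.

n = 4, Σw = 110.5, Σz = 133.5, Σw² = 3169.91, Σz² = 4656.29, Σwz = 3668.68
nΣwz − ΣwΣz = 14674.72 − 14751.75 = -77.03
nΣw² − (Σw)² = 12679.64 − 12210.25 = 469.39; nΣz² − (Σz)² = 18625.16 − 17822.25 = 802.91
r = -77.03 / √(469.39 × 802.91) = -77.03 / 613.9038 ≈ -0.1255

-0.1255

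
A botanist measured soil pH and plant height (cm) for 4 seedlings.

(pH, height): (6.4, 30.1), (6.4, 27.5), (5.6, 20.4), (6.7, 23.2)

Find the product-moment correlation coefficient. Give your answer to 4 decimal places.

0.5367

n = 4, Σx = 25.1, Σy = 101.2, Σx² = 158.17, Σy² = 2616.66, Σxy = 638.32
nΣxy − ΣxΣy = 2553.28 − 2540.12 = 13.16
nΣx² − (Σx)² = 632.68 − 630.01 = 2.67; nΣy² − (Σy)² = 10466.64 − 10241.44 = 225.2
r = 13.16 / √(2.67 × 225.2) = 13.16 / 24.5211 ≈ 0.5367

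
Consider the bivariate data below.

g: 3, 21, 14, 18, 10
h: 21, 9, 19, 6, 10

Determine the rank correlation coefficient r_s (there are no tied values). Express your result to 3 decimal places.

-0.800

Rank g: 1, 5, 3, 4, 2
Rank h: 5, 2, 4, 1, 3
d = rank(g) − rank(h): -4, 3, -1, 3, -1; Σd² = 36
ρ = 1 − 6Σd² / [n(n²−1)] = 1 − 6×36 / (5×24) = 1 − 216/120 ≈ -0.800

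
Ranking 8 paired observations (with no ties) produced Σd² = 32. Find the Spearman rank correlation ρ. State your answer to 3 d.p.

ρ = 1 − 6Σd² / [n(n²−1)] = 1 − 6×32 / (8×63)
  = 1 − 192/504 = 1 − 0.3810 ≈ 0.619

0.619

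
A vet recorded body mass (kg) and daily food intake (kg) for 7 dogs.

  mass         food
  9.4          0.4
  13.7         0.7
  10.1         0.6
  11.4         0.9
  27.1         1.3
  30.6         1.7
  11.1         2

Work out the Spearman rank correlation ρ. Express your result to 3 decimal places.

Rank mass: 1, 5, 2, 4, 6, 7, 3
Rank food: 1, 3, 2, 4, 5, 6, 7
d = rank(mass) − rank(food): 0, 2, 0, 0, 1, 1, -4; Σd² = 22
ρ = 1 − 6Σd² / [n(n²−1)] = 1 − 6×22 / (7×48) = 1 − 132/336 ≈ 0.607

0.607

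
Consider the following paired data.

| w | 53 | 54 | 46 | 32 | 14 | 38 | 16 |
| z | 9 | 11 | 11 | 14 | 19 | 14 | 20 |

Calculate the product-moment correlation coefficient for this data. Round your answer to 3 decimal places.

n = 7, Σw = 253, Σz = 98, Σw² = 10761, Σz² = 1476, Σwz = 3143
nΣwz − ΣwΣz = 22001 − 24794 = -2793
nΣw² − (Σw)² = 75327 − 64009 = 11318; nΣz² − (Σz)² = 10332 − 9604 = 728
r = -2793 / √(11318 × 728) = -2793 / 2870.4536 ≈ -0.973

-0.973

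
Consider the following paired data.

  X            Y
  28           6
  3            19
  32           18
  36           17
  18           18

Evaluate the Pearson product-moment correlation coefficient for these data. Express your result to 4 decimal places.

-0.3081

n = 5, ΣX = 117, ΣY = 78, ΣX² = 3437, ΣY² = 1334, ΣXY = 1737
nΣXY − ΣXΣY = 8685 − 9126 = -441
nΣX² − (ΣX)² = 17185 − 13689 = 3496; nΣY² − (ΣY)² = 6670 − 6084 = 586
r = -441 / √(3496 × 586) = -441 / 1431.3127 ≈ -0.3081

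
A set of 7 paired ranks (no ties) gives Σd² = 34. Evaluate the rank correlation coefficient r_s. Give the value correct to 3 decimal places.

0.393

ρ = 1 − 6Σd² / [n(n²−1)] = 1 − 6×34 / (7×48)
  = 1 − 204/336 = 1 − 0.6071 ≈ 0.393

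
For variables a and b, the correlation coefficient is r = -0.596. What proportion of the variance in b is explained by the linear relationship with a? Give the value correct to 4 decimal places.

r² = (-0.596)² = 0.3552

0.3552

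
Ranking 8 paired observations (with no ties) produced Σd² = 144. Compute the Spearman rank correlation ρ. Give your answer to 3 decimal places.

-0.714

ρ = 1 − 6Σd² / [n(n²−1)] = 1 − 6×144 / (8×63)
  = 1 − 864/504 = 1 − 1.7143 ≈ -0.714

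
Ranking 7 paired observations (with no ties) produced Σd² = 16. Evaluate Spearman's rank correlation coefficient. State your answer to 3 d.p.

0.714

ρ = 1 − 6Σd² / [n(n²−1)] = 1 − 6×16 / (7×48)
  = 1 − 96/336 = 1 − 0.2857 ≈ 0.714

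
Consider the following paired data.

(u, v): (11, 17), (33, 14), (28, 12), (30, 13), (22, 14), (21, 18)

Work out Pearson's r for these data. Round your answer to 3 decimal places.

-0.708

n = 6, Σu = 145, Σv = 88, Σu² = 3819, Σv² = 1318, Σuv = 2061
nΣuv − ΣuΣv = 12366 − 12760 = -394
nΣu² − (Σu)² = 22914 − 21025 = 1889; nΣv² − (Σv)² = 7908 − 7744 = 164
r = -394 / √(1889 × 164) = -394 / 556.5932 ≈ -0.708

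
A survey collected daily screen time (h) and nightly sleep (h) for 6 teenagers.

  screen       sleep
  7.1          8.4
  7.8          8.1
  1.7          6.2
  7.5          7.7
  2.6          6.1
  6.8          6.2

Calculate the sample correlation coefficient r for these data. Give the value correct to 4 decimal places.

0.7470

n = 6, Σx = 33.5, Σy = 42.7, Σx² = 223.39, Σy² = 309.55, Σxy = 249.13
nΣxy − ΣxΣy = 1494.78 − 1430.45 = 64.33
nΣx² − (Σx)² = 1340.34 − 1122.25 = 218.09; nΣy² − (Σy)² = 1857.3 − 1823.29 = 34.01
r = 64.33 / √(218.09 × 34.01) = 64.33 / 86.1234 ≈ 0.7470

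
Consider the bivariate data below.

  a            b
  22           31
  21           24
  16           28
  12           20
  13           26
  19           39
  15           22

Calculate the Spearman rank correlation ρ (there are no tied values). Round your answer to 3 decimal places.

0.643

Rank a: 7, 6, 4, 1, 2, 5, 3
Rank b: 6, 3, 5, 1, 4, 7, 2
d = rank(a) − rank(b): 1, 3, -1, 0, -2, -2, 1; Σd² = 20
ρ = 1 − 6Σd² / [n(n²−1)] = 1 − 6×20 / (7×48) = 1 − 120/336 ≈ 0.643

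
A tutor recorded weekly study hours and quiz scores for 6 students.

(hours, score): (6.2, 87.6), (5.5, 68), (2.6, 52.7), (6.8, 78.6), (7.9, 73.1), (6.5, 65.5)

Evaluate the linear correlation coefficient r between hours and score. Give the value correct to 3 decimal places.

n = 6, Σx = 35.5, Σy = 425.5, Σx² = 226.35, Σy² = 30886.87, Σxy = 2591.86
nΣxy − ΣxΣy = 15551.16 − 15105.25 = 445.91
nΣx² − (Σx)² = 1358.1 − 1260.25 = 97.85; nΣy² − (Σy)² = 185321.22 − 181050.25 = 4270.97
r = 445.91 / √(97.85 × 4270.97) = 445.91 / 646.4630 ≈ 0.690

0.690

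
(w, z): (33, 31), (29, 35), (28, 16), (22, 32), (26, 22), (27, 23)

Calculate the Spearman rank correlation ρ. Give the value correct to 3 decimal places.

0.143

Rank w: 6, 5, 4, 1, 2, 3
Rank z: 4, 6, 1, 5, 2, 3
d = rank(w) − rank(z): 2, -1, 3, -4, 0, 0; Σd² = 30
ρ = 1 − 6Σd² / [n(n²−1)] = 1 − 6×30 / (6×35) = 1 − 180/210 ≈ 0.143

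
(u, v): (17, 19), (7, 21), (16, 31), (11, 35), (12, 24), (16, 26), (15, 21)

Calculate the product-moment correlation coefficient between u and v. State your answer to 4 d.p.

n = 7, Σu = 94, Σv = 177, Σu² = 1340, Σv² = 4681, Σuv = 2370
nΣuv − ΣuΣv = 16590 − 16638 = -48
nΣu² − (Σu)² = 9380 − 8836 = 544; nΣv² − (Σv)² = 32767 − 31329 = 1438
r = -48 / √(544 × 1438) = -48 / 884.4614 ≈ -0.0543

-0.0543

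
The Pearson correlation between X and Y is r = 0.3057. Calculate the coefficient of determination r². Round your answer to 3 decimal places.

r² = (0.3057)² = 0.093

0.093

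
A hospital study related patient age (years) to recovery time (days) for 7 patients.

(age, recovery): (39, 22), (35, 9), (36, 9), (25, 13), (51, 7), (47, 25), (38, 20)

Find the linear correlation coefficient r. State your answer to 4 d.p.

n = 7, Σx = 271, Σy = 105, Σx² = 10921, Σy² = 1889, Σxy = 4114
nΣxy − ΣxΣy = 28798 − 28455 = 343
nΣx² − (Σx)² = 76447 − 73441 = 3006; nΣy² − (Σy)² = 13223 − 11025 = 2198
r = 343 / √(3006 × 2198) = 343 / 2570.4451 ≈ 0.1334

0.1334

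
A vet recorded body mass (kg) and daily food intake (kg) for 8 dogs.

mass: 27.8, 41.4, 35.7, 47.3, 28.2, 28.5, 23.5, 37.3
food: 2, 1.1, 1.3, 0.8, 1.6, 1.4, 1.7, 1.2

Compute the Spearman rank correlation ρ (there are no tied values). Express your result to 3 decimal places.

-0.976

Rank mass: 2, 7, 5, 8, 3, 4, 1, 6
Rank food: 8, 2, 4, 1, 6, 5, 7, 3
d = rank(mass) − rank(food): -6, 5, 1, 7, -3, -1, -6, 3; Σd² = 166
ρ = 1 − 6Σd² / [n(n²−1)] = 1 − 6×166 / (8×63) = 1 − 996/504 ≈ -0.976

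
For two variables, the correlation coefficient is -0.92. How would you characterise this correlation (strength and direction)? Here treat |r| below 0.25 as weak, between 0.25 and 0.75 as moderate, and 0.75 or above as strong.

strong negative

r = -0.92 < 0 so the relationship is negative.
|r| = 0.92, which falls in the strong range.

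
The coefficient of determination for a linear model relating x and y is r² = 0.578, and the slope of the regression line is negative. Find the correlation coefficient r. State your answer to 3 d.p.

|r| = √0.578 = 0.760
The association is negative, so r = −0.760.

-0.760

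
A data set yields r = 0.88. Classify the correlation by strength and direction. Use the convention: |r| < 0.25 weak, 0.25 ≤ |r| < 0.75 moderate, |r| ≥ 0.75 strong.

r = 0.88 > 0 so the relationship is positive.
|r| = 0.88, which falls in the strong range.

strong positive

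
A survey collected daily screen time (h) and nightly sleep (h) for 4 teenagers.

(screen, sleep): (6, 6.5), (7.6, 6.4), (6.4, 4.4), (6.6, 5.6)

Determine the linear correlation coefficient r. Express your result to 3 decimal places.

0.240

n = 4, Σx = 26.6, Σy = 22.9, Σx² = 178.28, Σy² = 133.93, Σxy = 152.76
nΣxy − ΣxΣy = 611.04 − 609.14 = 1.9
nΣx² − (Σx)² = 713.12 − 707.56 = 5.56; nΣy² − (Σy)² = 535.72 − 524.41 = 11.31
r = 1.9 / √(5.56 × 11.31) = 1.9 / 7.9299 ≈ 0.240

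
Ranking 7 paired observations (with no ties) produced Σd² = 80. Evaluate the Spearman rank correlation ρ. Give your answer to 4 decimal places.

-0.4286

ρ = 1 − 6Σd² / [n(n²−1)] = 1 − 6×80 / (7×48)
  = 1 − 480/336 = 1 − 1.42857 ≈ -0.4286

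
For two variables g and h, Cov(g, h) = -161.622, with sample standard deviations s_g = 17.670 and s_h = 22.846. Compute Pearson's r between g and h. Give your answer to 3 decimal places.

-0.400

r = Cov(g,h) / (s_g · s_h) = -161.622 / (17.670 × 22.846)
  = -161.622 / 403.6888 ≈ -0.400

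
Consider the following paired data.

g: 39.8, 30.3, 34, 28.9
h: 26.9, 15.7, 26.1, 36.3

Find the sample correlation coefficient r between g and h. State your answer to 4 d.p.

n = 4, Σg = 133, Σh = 105, Σg² = 4493.34, Σh² = 2969, Σgh = 3482.8
nΣgh − ΣgΣh = 13931.2 − 13965 = -33.8
nΣg² − (Σg)² = 17973.36 − 17689 = 284.36; nΣh² − (Σh)² = 11876 − 11025 = 851
r = -33.8 / √(284.36 × 851) = -33.8 / 491.9252 ≈ -0.0687

-0.0687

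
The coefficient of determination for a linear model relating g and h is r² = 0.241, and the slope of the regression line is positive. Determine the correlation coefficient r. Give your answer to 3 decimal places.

0.491

|r| = √0.241 = 0.491
The association is positive, so r = 0.491.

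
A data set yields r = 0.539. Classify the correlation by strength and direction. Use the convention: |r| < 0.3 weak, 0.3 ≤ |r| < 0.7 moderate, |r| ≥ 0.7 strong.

r = 0.539 > 0 so the relationship is positive.
|r| = 0.539, which falls in the moderate range.

moderate positive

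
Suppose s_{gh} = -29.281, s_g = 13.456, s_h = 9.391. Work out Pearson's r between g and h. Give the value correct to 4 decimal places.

-0.2317

r = Cov(g,h) / (s_g · s_h) = -29.281 / (13.456 × 9.391)
  = -29.281 / 126.3653 ≈ -0.2317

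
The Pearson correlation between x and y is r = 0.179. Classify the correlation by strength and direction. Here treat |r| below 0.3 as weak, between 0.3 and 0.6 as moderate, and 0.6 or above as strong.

weak positive

r = 0.179 > 0 so the relationship is positive.
|r| = 0.179, which falls in the weak range.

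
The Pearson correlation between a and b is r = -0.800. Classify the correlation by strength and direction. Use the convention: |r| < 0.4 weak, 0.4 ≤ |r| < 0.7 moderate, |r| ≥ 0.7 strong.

r = -0.800 < 0 so the relationship is negative.
|r| = 0.800, which falls in the strong range.

strong negative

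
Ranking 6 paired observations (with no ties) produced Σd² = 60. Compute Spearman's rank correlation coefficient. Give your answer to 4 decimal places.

-0.7143

ρ = 1 − 6Σd² / [n(n²−1)] = 1 − 6×60 / (6×35)
  = 1 − 360/210 = 1 − 1.71429 ≈ -0.7143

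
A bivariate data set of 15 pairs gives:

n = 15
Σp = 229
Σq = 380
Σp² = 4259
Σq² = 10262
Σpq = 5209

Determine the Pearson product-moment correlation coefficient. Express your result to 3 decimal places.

r = (nΣpq − ΣpΣq) / √[(nΣp² − (Σp)²)(nΣq² − (Σq)²)]
Numerator: 15×5209 − 229×380 = -8885
Denominator: √[(63885 − 52441)(153930 − 144400)] = √[11444 × 9530] = 10443.2428
r = -8885 / 10443.2428 ≈ -0.851

-0.851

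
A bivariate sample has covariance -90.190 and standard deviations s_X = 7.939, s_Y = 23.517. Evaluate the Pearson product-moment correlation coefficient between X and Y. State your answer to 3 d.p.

-0.483

r = Cov(X,Y) / (s_X · s_Y) = -90.190 / (7.939 × 23.517)
  = -90.190 / 186.7015 ≈ -0.483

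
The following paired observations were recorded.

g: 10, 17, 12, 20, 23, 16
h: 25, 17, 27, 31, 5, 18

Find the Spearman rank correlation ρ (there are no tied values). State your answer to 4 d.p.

Rank g: 1, 4, 2, 5, 6, 3
Rank h: 4, 2, 5, 6, 1, 3
d = rank(g) − rank(h): -3, 2, -3, -1, 5, 0; Σd² = 48
ρ = 1 − 6Σd² / [n(n²−1)] = 1 − 6×48 / (6×35) = 1 − 288/210 ≈ -0.3714

-0.3714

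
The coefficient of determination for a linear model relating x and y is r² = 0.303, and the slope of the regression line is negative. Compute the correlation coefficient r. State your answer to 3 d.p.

-0.550

|r| = √0.303 = 0.550
The association is negative, so r = −0.550.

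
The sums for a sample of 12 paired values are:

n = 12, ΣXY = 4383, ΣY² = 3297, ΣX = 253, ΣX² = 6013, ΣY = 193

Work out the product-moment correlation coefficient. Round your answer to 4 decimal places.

0.8674

r = (nΣXY − ΣXΣY) / √[(nΣX² − (ΣX)²)(nΣY² − (ΣY)²)]
Numerator: 12×4383 − 253×193 = 3767
Denominator: √[(72156 − 64009)(39564 − 37249)] = √[8147 × 2315] = 4342.8453
r = 3767 / 4342.8453 ≈ 0.8674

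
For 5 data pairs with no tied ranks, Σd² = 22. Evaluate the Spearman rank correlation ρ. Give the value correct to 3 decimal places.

ρ = 1 − 6Σd² / [n(n²−1)] = 1 − 6×22 / (5×24)
  = 1 − 132/120 = 1 − 1.1000 ≈ -0.100

-0.100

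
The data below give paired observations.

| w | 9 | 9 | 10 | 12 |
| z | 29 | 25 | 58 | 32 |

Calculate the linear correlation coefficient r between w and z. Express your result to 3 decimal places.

n = 4, Σw = 40, Σz = 144, Σw² = 406, Σz² = 5854, Σwz = 1450
nΣwz − ΣwΣz = 5800 − 5760 = 40
nΣw² − (Σw)² = 1624 − 1600 = 24; nΣz² − (Σz)² = 23416 − 20736 = 2680
r = 40 / √(24 × 2680) = 40 / 253.6139 ≈ 0.158

0.158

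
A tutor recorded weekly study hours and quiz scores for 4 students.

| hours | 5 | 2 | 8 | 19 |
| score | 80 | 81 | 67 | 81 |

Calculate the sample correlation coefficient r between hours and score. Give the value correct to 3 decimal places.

n = 4, Σx = 34, Σy = 309, Σx² = 454, Σy² = 24011, Σxy = 2637
nΣxy − ΣxΣy = 10548 − 10506 = 42
nΣx² − (Σx)² = 1816 − 1156 = 660; nΣy² − (Σy)² = 96044 − 95481 = 563
r = 42 / √(660 × 563) = 42 / 609.5736 ≈ 0.069

0.069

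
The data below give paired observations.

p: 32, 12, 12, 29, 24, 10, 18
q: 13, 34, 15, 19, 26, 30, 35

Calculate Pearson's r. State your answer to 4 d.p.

n = 7, Σp = 137, Σq = 172, Σp² = 3153, Σq² = 4712, Σpq = 3109
nΣpq − ΣpΣq = 21763 − 23564 = -1801
nΣp² − (Σp)² = 22071 − 18769 = 3302; nΣq² − (Σq)² = 32984 − 29584 = 3400
r = -1801 / √(3302 × 3400) = -1801 / 3350.6417 ≈ -0.5375

-0.5375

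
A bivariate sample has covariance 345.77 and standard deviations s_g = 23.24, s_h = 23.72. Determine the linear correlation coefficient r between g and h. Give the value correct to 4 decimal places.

r = Cov(g,h) / (s_g · s_h) = 345.77 / (23.24 × 23.72)
  = 345.77 / 551.2528 ≈ 0.6272

0.6272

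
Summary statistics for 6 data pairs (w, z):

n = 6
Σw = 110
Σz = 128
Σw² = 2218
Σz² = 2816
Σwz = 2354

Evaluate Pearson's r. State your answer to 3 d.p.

r = (nΣwz − ΣwΣz) / √[(nΣw² − (Σw)²)(nΣz² − (Σz)²)]
Numerator: 6×2354 − 110×128 = 44
Denominator: √[(13308 − 12100)(16896 − 16384)] = √[1208 × 512] = 786.4452
r = 44 / 786.4452 ≈ 0.056

0.056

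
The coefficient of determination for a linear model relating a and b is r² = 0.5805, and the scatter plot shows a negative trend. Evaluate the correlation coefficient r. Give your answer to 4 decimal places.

|r| = √0.5805 = 0.7619
The association is negative, so r = −0.7619.

-0.7619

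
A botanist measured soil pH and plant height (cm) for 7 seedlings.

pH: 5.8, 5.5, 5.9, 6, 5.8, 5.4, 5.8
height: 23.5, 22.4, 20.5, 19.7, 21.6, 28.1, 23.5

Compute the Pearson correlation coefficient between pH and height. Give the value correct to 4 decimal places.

-0.8069

n = 7, Σx = 40.2, Σy = 159.3, Σx² = 231.14, Σy² = 3670.77, Σxy = 911.97
nΣxy − ΣxΣy = 6383.79 − 6403.86 = -20.07
nΣx² − (Σx)² = 1617.98 − 1616.04 = 1.94; nΣy² − (Σy)² = 25695.39 − 25376.49 = 318.9
r = -20.07 / √(1.94 × 318.9) = -20.07 / 24.8730 ≈ -0.8069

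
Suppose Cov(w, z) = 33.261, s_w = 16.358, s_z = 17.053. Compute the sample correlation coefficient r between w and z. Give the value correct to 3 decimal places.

r = Cov(w,z) / (s_w · s_z) = 33.261 / (16.358 × 17.053)
  = 33.261 / 278.9530 ≈ 0.119

0.119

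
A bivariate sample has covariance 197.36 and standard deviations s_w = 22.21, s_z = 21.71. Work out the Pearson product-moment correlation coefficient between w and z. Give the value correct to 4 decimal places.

r = Cov(w,z) / (s_w · s_z) = 197.36 / (22.21 × 21.71)
  = 197.36 / 482.1791 ≈ 0.4093

0.4093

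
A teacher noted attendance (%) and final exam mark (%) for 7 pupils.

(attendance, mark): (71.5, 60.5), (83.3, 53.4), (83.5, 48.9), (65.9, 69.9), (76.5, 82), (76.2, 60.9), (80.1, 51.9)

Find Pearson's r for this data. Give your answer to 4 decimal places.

-0.5866

n = 7, Σx = 537, Σy = 427.5, Σx² = 41440.9, Σy² = 26915.45, Σxy = 32534.3
nΣxy − ΣxΣy = 227740.1 − 229567.5 = -1827.4
nΣx² − (Σx)² = 290086.3 − 288369 = 1717.3; nΣy² − (Σy)² = 188408.15 − 182756.25 = 5651.9
r = -1827.4 / √(1717.3 × 5651.9) = -1827.4 / 3115.4467 ≈ -0.5866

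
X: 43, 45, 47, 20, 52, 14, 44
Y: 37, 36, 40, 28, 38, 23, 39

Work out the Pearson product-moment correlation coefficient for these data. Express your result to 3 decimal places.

n = 7, ΣX = 265, ΣY = 241, ΣX² = 11319, ΣY² = 8543, ΣXY = 9665
nΣXY − ΣXΣY = 67655 − 63865 = 3790
nΣX² − (ΣX)² = 79233 − 70225 = 9008; nΣY² − (ΣY)² = 59801 − 58081 = 1720
r = 3790 / √(9008 × 1720) = 3790 / 3936.2114 ≈ 0.963

0.963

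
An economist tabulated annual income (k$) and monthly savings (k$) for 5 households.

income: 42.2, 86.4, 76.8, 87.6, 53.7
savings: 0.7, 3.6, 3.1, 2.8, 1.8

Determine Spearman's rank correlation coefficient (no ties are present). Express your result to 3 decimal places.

0.700

Rank income: 1, 4, 3, 5, 2
Rank savings: 1, 5, 4, 3, 2
d = rank(income) − rank(savings): 0, -1, -1, 2, 0; Σd² = 6
ρ = 1 − 6Σd² / [n(n²−1)] = 1 − 6×6 / (5×24) = 1 − 36/120 ≈ 0.700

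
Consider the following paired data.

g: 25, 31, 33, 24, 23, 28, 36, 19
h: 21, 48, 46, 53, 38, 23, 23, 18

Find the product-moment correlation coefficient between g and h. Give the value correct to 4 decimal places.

0.1784

n = 8, Σg = 219, Σh = 270, Σg² = 6221, Σh² = 10496, Σgh = 7491
nΣgh − ΣgΣh = 59928 − 59130 = 798
nΣg² − (Σg)² = 49768 − 47961 = 1807; nΣh² − (Σh)² = 83968 − 72900 = 11068
r = 798 / √(1807 × 11068) = 798 / 4472.1221 ≈ 0.1784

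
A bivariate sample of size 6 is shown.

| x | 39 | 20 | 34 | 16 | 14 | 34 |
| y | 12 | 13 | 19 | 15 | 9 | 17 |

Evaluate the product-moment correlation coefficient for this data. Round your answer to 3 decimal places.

n = 6, Σx = 157, Σy = 85, Σx² = 4685, Σy² = 1269, Σxy = 2318
nΣxy − ΣxΣy = 13908 − 13345 = 563
nΣx² − (Σx)² = 28110 − 24649 = 3461; nΣy² − (Σy)² = 7614 − 7225 = 389
r = 563 / √(3461 × 389) = 563 / 1160.3142 ≈ 0.485

0.485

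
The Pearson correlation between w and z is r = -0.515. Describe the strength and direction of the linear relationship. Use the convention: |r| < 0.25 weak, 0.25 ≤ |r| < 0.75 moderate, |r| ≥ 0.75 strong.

moderate negative

r = -0.515 < 0 so the relationship is negative.
|r| = 0.515, which falls in the moderate range.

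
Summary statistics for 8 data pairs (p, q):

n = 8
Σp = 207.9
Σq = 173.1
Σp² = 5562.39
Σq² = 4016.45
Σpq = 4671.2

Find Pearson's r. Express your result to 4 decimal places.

0.8307

r = (nΣpq − ΣpΣq) / √[(nΣp² − (Σp)²)(nΣq² − (Σq)²)]
Numerator: 8×4671.2 − 207.9×173.1 = 1382.11
Denominator: √[(44499.12 − 43222.41)(32131.6 − 29963.61)] = √[1276.71 × 2167.99] = 1663.6990
r = 1382.11 / 1663.6990 ≈ 0.8307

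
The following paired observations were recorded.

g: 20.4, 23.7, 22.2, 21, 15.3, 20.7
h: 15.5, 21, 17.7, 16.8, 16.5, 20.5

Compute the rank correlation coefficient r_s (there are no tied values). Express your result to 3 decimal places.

Rank g: 2, 6, 5, 4, 1, 3
Rank h: 1, 6, 4, 3, 2, 5
d = rank(g) − rank(h): 1, 0, 1, 1, -1, -2; Σd² = 8
ρ = 1 − 6Σd² / [n(n²−1)] = 1 − 6×8 / (6×35) = 1 − 48/210 ≈ 0.771

0.771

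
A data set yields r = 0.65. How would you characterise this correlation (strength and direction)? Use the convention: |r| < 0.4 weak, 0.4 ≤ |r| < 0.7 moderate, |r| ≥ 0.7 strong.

r = 0.65 > 0 so the relationship is positive.
|r| = 0.65, which falls in the moderate range.

moderate positive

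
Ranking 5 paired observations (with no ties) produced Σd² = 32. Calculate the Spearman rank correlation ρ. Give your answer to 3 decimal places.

-0.600

ρ = 1 − 6Σd² / [n(n²−1)] = 1 − 6×32 / (5×24)
  = 1 − 192/120 = 1 − 1.6000 ≈ -0.600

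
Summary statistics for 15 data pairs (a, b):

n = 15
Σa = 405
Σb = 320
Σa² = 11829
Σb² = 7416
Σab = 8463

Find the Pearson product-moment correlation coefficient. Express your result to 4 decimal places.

r = (nΣab − ΣaΣb) / √[(nΣa² − (Σa)²)(nΣb² − (Σb)²)]
Numerator: 15×8463 − 405×320 = -2655
Denominator: √[(177435 − 164025)(111240 − 102400)] = √[13410 × 8840] = 10887.8097
r = -2655 / 10887.8097 ≈ -0.2439

-0.2439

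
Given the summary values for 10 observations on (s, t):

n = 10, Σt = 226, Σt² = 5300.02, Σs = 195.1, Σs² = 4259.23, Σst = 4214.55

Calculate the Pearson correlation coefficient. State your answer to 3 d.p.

-0.660

r = (nΣst − ΣsΣt) / √[(nΣs² − (Σs)²)(nΣt² − (Σt)²)]
Numerator: 10×4214.55 − 195.1×226 = -1947.1
Denominator: √[(42592.3 − 38064.01)(53000.2 − 51076)] = √[4528.29 × 1924.2] = 2951.8360
r = -1947.1 / 2951.8360 ≈ -0.660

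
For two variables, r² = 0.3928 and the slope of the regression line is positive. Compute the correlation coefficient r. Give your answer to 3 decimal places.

0.627

|r| = √0.3928 = 0.627
The association is positive, so r = 0.627.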